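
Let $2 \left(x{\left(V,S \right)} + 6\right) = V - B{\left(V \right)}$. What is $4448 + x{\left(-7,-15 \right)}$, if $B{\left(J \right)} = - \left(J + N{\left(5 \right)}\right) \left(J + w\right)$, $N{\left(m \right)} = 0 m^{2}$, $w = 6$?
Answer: $4442$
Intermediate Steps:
$N{\left(m \right)} = 0$
$B{\left(J \right)} = - J \left(6 + J\right)$ ($B{\left(J \right)} = - \left(J + 0\right) \left(J + 6\right) = - J \left(6 + J\right)$)
$x{\left(V,S \right)} = -6 + \frac{V}{2} - \frac{V \left(-6 - V\right)}{2}$ ($x{\left(V,S \right)} = -6 + \frac{V - V \left(-6 - V\right)}{2} = -6 - \left(- \frac{V}{2} + \frac{V \left(-6 - V\right)}{2}\right) = -6 + \frac{V}{2} - \frac{V \left(-6 - V\right)}{2}$)
$4448 + x{\left(-7,-15 \right)} = 4448 + \left(-6 + \frac{\left(-7\right)^{2}}{2} + \frac{7}{2} \left(-7\right)\right) = 4448 - 6 = 4442$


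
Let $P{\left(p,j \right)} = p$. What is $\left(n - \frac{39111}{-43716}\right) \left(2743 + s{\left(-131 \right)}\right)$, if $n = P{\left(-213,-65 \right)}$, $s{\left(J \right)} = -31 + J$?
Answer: $- \frac{7977352219}{14572} \approx -5.4744 \cdot 10^{5}$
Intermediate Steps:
$n = -213$
$\left(n - \frac{39111}{-43716}\right) \left(2743 + s{\left(-131 \right)}\right) = \left(-213 - \frac{39111}{-43716}\right) \left(2743 - 162\right) = \left(-213 - - \frac{13037}{14572}\right) \left(2743 - 162\right) = \left(-213 + \frac{13037}{14572}\right) 2581 = \left(- \frac{3090799}{14572}\right) 2581 = - \frac{7977352219}{14572}$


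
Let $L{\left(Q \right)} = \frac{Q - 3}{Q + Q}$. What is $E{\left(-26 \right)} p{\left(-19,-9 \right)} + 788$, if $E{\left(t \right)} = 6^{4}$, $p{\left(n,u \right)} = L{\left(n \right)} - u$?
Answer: $\frac{250844}{19} \approx 13202.0$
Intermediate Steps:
$L{\left(Q \right)} = \frac{-3 + Q}{2 Q}$
$p{\left(n,u \right)} = - u + \frac{-3 + n}{2 n}$ ($p{\left(n,u \right)} = \frac{-3 + n}{2 n} - u = - u + \frac{-3 + n}{2 n}$)
$E{\left(t \right)} = 1296$
$E{\left(-26 \right)} p{\left(-19,-9 \right)} + 788 = 1296 \left(\frac{1}{2} - -9 - \frac{3}{2 \left(-19\right)}\right) + 788 = 1296 \left(\frac{1}{2} + 9 - - \frac{3}{38}\right) + 788 = 1296 \left(\frac{1}{2} + 9 + \frac{3}{38}\right) + 788 = 1296 \cdot \frac{182}{19} + 788 = \frac{235872}{19} + 788 = \frac{250844}{19}$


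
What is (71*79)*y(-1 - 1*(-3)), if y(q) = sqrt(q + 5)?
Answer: 5609*sqrt(7) ≈ 14840.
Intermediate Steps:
y(q) = sqrt(5 + q)
(71*79)*y(-1 - 1*(-3)) = (71*79)*sqrt(5 + (-1 - 1*(-3))) = 5609*sqrt(5 + (-1 + 3)) = 5609*sqrt(5 + 2) = 5609*sqrt(7)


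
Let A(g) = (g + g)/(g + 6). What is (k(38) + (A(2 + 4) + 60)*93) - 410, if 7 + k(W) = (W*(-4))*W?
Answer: -520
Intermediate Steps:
A(g) = 2*g/(6 + g) (A(g) = (2*g)/(6 + g) = 2*g/(6 + g))
k(W) = -7 - 4*W² (k(W) = -7 + (W*(-4))*W = -7 + (-4*W)*W = -7 - 4*W²)
(k(38) + (A(2 + 4) + 60)*93) - 410 = ((-7 - 4*38²) + (2*(2 + 4)/(6 + (2 + 4)) + 60)*93) - 410 = ((-7 - 4*1444) + (2*6/(6 + 6) + 60)*93) - 410 = ((-7 - 5776) + (2*6/12 + 60)*93) - 410 = (-5783 + (2*6*(1/12) + 60)*93) - 410 = (-5783 + (1 + 60)*93) - 410 = (-5783 + 61*93) - 410 = (-5783 + 5673) - 410 = -110 - 410 = -520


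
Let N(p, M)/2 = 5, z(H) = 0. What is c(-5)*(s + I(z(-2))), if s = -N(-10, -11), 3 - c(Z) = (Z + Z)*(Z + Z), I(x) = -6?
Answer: 1552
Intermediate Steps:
N(p, M) = 10 (N(p, M) = 2*5 = 10)
c(Z) = 3 - 4*Z² (c(Z) = 3 - (Z + Z)*(Z + Z) = 3 - 2*Z*2*Z = 3 - 4*Z²)
s = -10 (s = -1*10 = -10)
c(-5)*(s + I(z(-2))) = (3 - 4*(-5)²)*(-10 - 6) = (3 - 4*25)*(-16) = (3 - 100)*(-16) = -97*(-16) = 1552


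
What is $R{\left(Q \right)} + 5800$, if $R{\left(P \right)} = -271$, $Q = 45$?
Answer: $5529$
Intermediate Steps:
$R{\left(Q \right)} + 5800 = -271 + 5800 = 5529$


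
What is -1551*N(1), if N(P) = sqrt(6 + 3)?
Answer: -4653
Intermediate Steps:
N(P) = 3 (N(P) = sqrt(9) = 3)
-1551*N(1) = -1551*3 = -4653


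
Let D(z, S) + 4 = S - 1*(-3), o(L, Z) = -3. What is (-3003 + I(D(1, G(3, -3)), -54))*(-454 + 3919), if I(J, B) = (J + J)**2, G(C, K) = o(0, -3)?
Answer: -10183635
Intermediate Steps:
G(C, K) = -3
D(z, S) = -1 + S (D(z, S) = -4 + (S - 1*(-3)) = -4 + (S + 3) = -4 + (3 + S) = -1 + S)
I(J, B) = 4*J**2 (I(J, B) = (2*J)**2 = 4*J**2)
(-3003 + I(D(1, G(3, -3)), -54))*(-454 + 3919) = (-3003 + 4*(-1 - 3)**2)*(-454 + 3919) = (-3003 + 4*(-4)**2)*3465 = (-3003 + 4*16)*3465 = (-3003 + 64)*3465 = -2939*3465 = -10183635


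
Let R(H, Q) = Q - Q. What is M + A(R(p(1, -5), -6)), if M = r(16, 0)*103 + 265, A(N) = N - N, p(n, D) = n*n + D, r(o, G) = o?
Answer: 1913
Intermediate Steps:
p(n, D) = D + n**2 (p(n, D) = n**2 + D = D + n**2)
R(H, Q) = 0
A(N) = 0
M = 1913 (M = 16*103 + 265 = 1648 + 265 = 1913)
M + A(R(p(1, -5), -6)) = 1913 + 0 = 1913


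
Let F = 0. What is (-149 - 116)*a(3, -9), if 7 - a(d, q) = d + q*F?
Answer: -1060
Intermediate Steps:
a(d, q) = 7 - d (a(d, q) = 7 - (d + q*0) = 7 - (d + 0) = 7 - d)
(-149 - 116)*a(3, -9) = (-149 - 116)*(7 - 1*3) = -265*(7 - 3) = -265*4 = -1060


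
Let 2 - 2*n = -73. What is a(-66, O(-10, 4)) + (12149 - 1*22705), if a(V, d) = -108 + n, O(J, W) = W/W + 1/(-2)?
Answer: -21253/2 ≈ -10627.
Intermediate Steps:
n = 75/2 (n = 1 - ½*(-73) = 1 + 73/2 = 75/2 ≈ 37.500)
O(J, W) = ½ (O(J, W) = 1 + 1*(-½) = 1 - ½ = ½)
a(V, d) = -141/2 (a(V, d) = -108 + 75/2 = -141/2)
a(-66, O(-10, 4)) + (12149 - 1*22705) = -141/2 + (12149 - 1*22705) = -141/2 + (12149 - 22705) = -141/2 - 10556 = -21253/2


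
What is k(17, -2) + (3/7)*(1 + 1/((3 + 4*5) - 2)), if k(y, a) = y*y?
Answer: 14183/49 ≈ 289.45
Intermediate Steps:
k(y, a) = y**2
k(17, -2) + (3/7)*(1 + 1/((3 + 4*5) - 2)) = 17**2 + (3/7)*(1 + 1/((3 + 4*5) - 2)) = 289 + (3*(1/7))*(1 + 1/((3 + 20) - 2)) = 289 + 3*(1 + 1/(23 - 2))/7 = 289 + 3*(1 + 1/21)/7 = 289 + (3/7)*(22/21) = 289 + 22/49 = 14183/49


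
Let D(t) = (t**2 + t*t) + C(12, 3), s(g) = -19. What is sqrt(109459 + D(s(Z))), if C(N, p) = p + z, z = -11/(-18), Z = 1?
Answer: sqrt(3966646)/6 ≈ 331.94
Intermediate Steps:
z = 11/18 (z = -11*(-1/18) = 11/18 ≈ 0.61111)
C(N, p) = 11/18 + p (C(N, p) = p + 11/18 = 11/18 + p)
D(t) = 65/18 + 2*t**2 (D(t) = (t**2 + t*t) + (11/18 + 3) = (t**2 + t**2) + 65/18 = 2*t**2 + 65/18 = 65/18 + 2*t**2)
sqrt(109459 + D(s(Z))) = sqrt(109459 + (65/18 + 2*(-19)**2)) = sqrt(109459 + (65/18 + 2*361)) = sqrt(109459 + (65/18 + 722)) = sqrt(109459 + 13061/18) = sqrt(1983323/18) = sqrt(3966646)/6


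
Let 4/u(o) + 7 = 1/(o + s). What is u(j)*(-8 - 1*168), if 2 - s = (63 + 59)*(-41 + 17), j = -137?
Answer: 983136/9775 ≈ 100.58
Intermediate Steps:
s = 2930 (s = 2 - (63 + 59)*(-41 + 17) = 2 - 122*(-24) = 2 - 1*(-2928) = 2 + 2928 = 2930)
u(o) = 4/(-7 + 1/(2930 + o)) (u(o) = 4/(-7 + 1/(o + 2930)) = 4/(-7 + 1/(2930 + o)))
u(j)*(-8 - 1*168) = (4*(-2930 - 1*(-137))/(20509 + 7*(-137)))*(-8 - 1*168) = (4*(-2930 + 137)/(20509 - 959))*(-8 - 168) = (4*(-2793)/19550)*(-176) = (4*(1/19550)*(-2793))*(-176) = -5586/9775*(-176) = 983136/9775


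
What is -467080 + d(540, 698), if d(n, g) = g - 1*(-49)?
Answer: -466333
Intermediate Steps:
d(n, g) = 49 + g (d(n, g) = g + 49 = 49 + g)
-467080 + d(540, 698) = -467080 + (49 + 698) = -467080 + 747 = -466333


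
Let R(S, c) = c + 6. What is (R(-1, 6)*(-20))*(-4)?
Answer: 960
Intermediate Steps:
R(S, c) = 6 + c
(R(-1, 6)*(-20))*(-4) = ((6 + 6)*(-20))*(-4) = (12*(-20))*(-4) = -240*(-4) = 960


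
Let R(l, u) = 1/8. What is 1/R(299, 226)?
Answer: 8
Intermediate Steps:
R(l, u) = ⅛
1/R(299, 226) = 1/(⅛) = 8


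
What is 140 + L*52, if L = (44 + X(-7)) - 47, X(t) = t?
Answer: -380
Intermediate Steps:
L = -10 (L = (44 - 7) - 47 = 37 - 47 = -10)
140 + L*52 = 140 - 10*52 = 140 - 520 = -380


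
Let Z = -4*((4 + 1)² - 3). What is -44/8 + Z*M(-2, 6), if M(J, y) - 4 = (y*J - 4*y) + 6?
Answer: 4565/2 ≈ 2282.5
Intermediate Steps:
M(J, y) = 10 - 4*y + J*y (M(J, y) = 4 + ((y*J - 4*y) + 6) = 4 + ((J*y - 4*y) + 6) = 4 + ((-4*y + J*y) + 6) = 4 + (6 - 4*y + J*y) = 10 - 4*y + J*y)
Z = -88 (Z = -4*(5² - 3) = -4*(25 - 3) = -4*22 = -88)
-44/8 + Z*M(-2, 6) = -44/8 - 88*(10 - 4*6 - 2*6) = -44*⅛ - 88*(10 - 24 - 12) = -11/2 - 88*(-26) = -11/2 + 2288 = 4565/2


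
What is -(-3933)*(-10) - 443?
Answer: -39773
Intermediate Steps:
-(-3933)*(-10) - 443 = -171*230 - 443 = -39330 - 443 = -39773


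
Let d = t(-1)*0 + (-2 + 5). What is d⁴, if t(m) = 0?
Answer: 81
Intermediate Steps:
d = 3 (d = 0*0 + (-2 + 5) = 0 + 3 = 3)
d⁴ = 3⁴ = 81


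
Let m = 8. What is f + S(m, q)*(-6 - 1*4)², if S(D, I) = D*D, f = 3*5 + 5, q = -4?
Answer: 6420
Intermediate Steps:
f = 20 (f = 15 + 5 = 20)
S(D, I) = D²
f + S(m, q)*(-6 - 1*4)² = 20 + 8²*(-6 - 1*4)² = 20 + 64*(-6 - 4)² = 20 + 64*(-10)² = 20 + 64*100 = 20 + 6400 = 6420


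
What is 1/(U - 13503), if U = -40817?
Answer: -1/54320 ≈ -1.8409e-5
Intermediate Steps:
1/(U - 13503) = 1/(-40817 - 13503) = 1/(-54320) = -1/54320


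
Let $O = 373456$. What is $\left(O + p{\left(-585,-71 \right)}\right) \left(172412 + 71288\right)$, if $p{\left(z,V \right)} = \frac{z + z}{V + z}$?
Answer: $\frac{7462956271525}{82} \approx 9.1012 \cdot 10^{10}$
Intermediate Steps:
$p{\left(z,V \right)} = \frac{2 z}{V + z}$
$\left(O + p{\left(-585,-71 \right)}\right) \left(172412 + 71288\right) = \left(373456 + 2 \left(-585\right) \frac{1}{-71 - 585}\right) \left(172412 + 71288\right) = \left(373456 + 2 \left(-585\right) \frac{1}{-656}\right) 243700 = \left(373456 + 2 \left(-585\right) \left(- \frac{1}{656}\right)\right) 243700 = \left(373456 + \frac{585}{328}\right) 243700 = \frac{122494153}{328} \cdot 243700 = \frac{7462956271525}{82}$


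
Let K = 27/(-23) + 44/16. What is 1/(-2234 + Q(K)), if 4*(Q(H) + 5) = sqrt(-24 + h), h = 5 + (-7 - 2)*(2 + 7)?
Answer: -8956/20052509 - 10*I/20052509 ≈ -0.00044663 - 4.9869e-7*I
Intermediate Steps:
K = 145/92 (K = 27*(-1/23) + 44*(1/16) = -27/23 + 11/4 = 145/92 ≈ 1.5761)
h = -76 (h = 5 - 9*9 = 5 - 81 = -76)
Q(H) = -5 + 5*I/2 (Q(H) = -5 + sqrt(-24 - 76)/4 = -5 + sqrt(-100)/4 = -5 + (10*I)/4 = -5 + 5*I/2)
1/(-2234 + Q(K)) = 1/(-2234 + (-5 + 5*I/2)) = 1/(-2239 + 5*I/2) = 4*(-2239 - 5*I/2)/20052509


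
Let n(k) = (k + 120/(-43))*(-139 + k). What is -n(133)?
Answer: 33594/43 ≈ 781.26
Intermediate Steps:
n(k) = (-139 + k)*(-120/43 + k) (n(k) = (k + 120*(-1/43))*(-139 + k) = (k - 120/43)*(-139 + k) = (-120/43 + k)*(-139 + k) = (-139 + k)*(-120/43 + k))
-n(133) = -(16680/43 + 133² - 6097/43*133) = -(16680/43 + 17689 - 810901/43) = -1*(-33594/43) = 33594/43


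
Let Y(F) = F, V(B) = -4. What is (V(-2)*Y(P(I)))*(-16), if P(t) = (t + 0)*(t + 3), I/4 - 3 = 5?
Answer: 71680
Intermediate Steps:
I = 32 (I = 12 + 4*5 = 12 + 20 = 32)
P(t) = t*(3 + t)
(V(-2)*Y(P(I)))*(-16) = -128*(3 + 32)*(-16) = -128*35*(-16) = -4*1120*(-16) = -4480*(-16) = 71680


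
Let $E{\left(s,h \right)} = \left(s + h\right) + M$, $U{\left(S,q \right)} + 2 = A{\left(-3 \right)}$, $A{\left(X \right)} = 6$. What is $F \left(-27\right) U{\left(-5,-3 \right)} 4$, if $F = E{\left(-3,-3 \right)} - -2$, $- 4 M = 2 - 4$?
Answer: $1512$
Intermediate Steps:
$U{\left(S,q \right)} = 4$ ($U{\left(S,q \right)} = -2 + 6 = 4$)
$M = \frac{1}{2}$ ($M = - \frac{2 - 4}{4} = \left(- \frac{1}{4}\right) \left(-2\right) = \frac{1}{2} \approx 0.5$)
$E{\left(s,h \right)} = \frac{1}{2} + h + s$ ($E{\left(s,h \right)} = \left(s + h\right) + \frac{1}{2} = \left(h + s\right) + \frac{1}{2} = \frac{1}{2} + h + s$)
$F = - \frac{7}{2}$ ($F = \left(\frac{1}{2} - 3 - 3\right) - -2 = - \frac{11}{2} + 2 = - \frac{7}{2} \approx -3.5$)
$F \left(-27\right) U{\left(-5,-3 \right)} 4 = \left(- \frac{7}{2}\right) \left(-27\right) 4 \cdot 4 = \frac{189}{2} \cdot 16 = 1512$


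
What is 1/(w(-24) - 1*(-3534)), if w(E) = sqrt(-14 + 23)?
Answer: 1/3537 ≈ 0.00028273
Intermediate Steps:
w(E) = 3 (w(E) = sqrt(9) = 3)
1/(w(-24) - 1*(-3534)) = 1/(3 - 1*(-3534)) = 1/(3 + 3534) = 1/3537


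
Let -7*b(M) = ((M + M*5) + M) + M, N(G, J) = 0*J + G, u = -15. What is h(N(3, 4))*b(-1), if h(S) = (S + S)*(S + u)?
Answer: -576/7 ≈ -82.286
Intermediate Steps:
N(G, J) = G (N(G, J) = 0 + G = G)
h(S) = 2*S*(-15 + S) (h(S) = (S + S)*(S - 15) = (2*S)*(-15 + S) = 2*S*(-15 + S))
b(M) = -8*M/7 (b(M) = -(((M + M*5) + M) + M)/7 = -(((M + 5*M) + M) + M)/7 = -((6*M + M) + M)/7 = -(7*M + M)/7 = -8*M/7)
h(N(3, 4))*b(-1) = (2*3*(-15 + 3))*(-8/7*(-1)) = (2*3*(-12))*(8/7) = -72*8/7 = -576/7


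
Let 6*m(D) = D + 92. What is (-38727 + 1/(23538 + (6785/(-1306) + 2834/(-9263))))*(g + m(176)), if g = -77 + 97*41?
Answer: -130469292152123328938/854051659515 ≈ -1.5277e+8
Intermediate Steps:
m(D) = 46/3 + D/6 (m(D) = (D + 92)/6 = (92 + D)/6 = 46/3 + D/6)
g = 3900 (g = -77 + 3977 = 3900)
(-38727 + 1/(23538 + (6785/(-1306) + 2834/(-9263))))*(g + m(176)) = (-38727 + 1/(23538 + (6785/(-1306) + 2834/(-9263))))*(3900 + (46/3 + (⅙)*176)) = (-38727 + 1/(23538 + (6785*(-1/1306) + 2834*(-1/9263))))*(3900 + (46/3 + 88/3)) = (-38727 + 1/(23538 + (-6785/1306 - 2834/9263)))*(3900 + 134/3) = (-38727 + 1/(23538 - 66550659/12097478))*(11834/3) = (-38727 + 1/(284683886505/12097478))*(11834/3) = (-38727 + 12097478/284683886505)*(11834/3) = -11024952860581657/284683886505*11834/3 = -130469292152123328938/854051659515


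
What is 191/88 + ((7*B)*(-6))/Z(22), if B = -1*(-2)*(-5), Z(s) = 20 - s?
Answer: -18289/88 ≈ -207.83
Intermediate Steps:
B = -10 (B = 2*(-5) = -10)
191/88 + ((7*B)*(-6))/Z(22) = 191/88 + ((7*(-10))*(-6))/(20 - 1*22) = 191*(1/88) + (-70*(-6))/(20 - 22) = 191/88 + 420/(-2) = 191/88 + 420*(-½) = 191/88 - 210 = -18289/88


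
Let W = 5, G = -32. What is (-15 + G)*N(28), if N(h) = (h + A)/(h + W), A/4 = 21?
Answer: -5264/33 ≈ -159.52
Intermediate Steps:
A = 84 (A = 4*21 = 84)
N(h) = (84 + h)/(5 + h) (N(h) = (h + 84)/(h + 5) = (84 + h)/(5 + h))
(-15 + G)*N(28) = (-15 - 32)*((84 + 28)/(5 + 28)) = -47*112/33 = -5264/33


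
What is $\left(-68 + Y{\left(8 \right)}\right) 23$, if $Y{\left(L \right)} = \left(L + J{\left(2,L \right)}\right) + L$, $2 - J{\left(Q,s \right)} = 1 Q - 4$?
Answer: $-1104$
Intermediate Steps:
$J{\left(Q,s \right)} = 6 - Q$ ($J{\left(Q,s \right)} = 2 - \left(1 Q - 4\right) = 2 - \left(Q - 4\right) = 2 - \left(-4 + Q\right) = 6 - Q$)
$Y{\left(L \right)} = 4 + 2 L$ ($Y{\left(L \right)} = \left(L + \left(6 - 2\right)\right) + L = \left(L + 4\right) + L = \left(4 + L\right) + L = 4 + 2 L$)
$\left(-68 + Y{\left(8 \right)}\right) 23 = \left(-68 + \left(4 + 2 \cdot 8\right)\right) 23 = \left(-68 + \left(4 + 16\right)\right) 23 = \left(-68 + 20\right) 23 = \left(-48\right) 23 = -1104$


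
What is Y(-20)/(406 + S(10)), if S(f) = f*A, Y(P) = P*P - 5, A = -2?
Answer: 395/386 ≈ 1.0233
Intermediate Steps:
Y(P) = -5 + P² (Y(P) = P² - 5 = -5 + P²)
S(f) = -2*f (S(f) = f*(-2) = -2*f)
Y(-20)/(406 + S(10)) = (-5 + (-20)²)/(406 - 2*10) = (-5 + 400)/(406 - 20) = 395/386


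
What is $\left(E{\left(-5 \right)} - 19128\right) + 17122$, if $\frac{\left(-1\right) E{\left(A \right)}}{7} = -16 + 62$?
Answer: $-2328$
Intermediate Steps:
$E{\left(A \right)} = -322$ ($E{\left(A \right)} = - 7 \left(-16 + 62\right) = \left(-7\right) 46 = -322$)
$\left(E{\left(-5 \right)} - 19128\right) + 17122 = \left(-322 - 19128\right) + 17122 = -19450 + 17122 = -2328$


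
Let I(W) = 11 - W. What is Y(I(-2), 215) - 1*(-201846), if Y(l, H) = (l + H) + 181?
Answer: 202255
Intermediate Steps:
Y(l, H) = 181 + H + l (Y(l, H) = (H + l) + 181 = 181 + H + l)
Y(I(-2), 215) - 1*(-201846) = (181 + 215 + (11 - 1*(-2))) - 1*(-201846) = (181 + 215 + (11 + 2)) + 201846 = (181 + 215 + 13) + 201846 = 409 + 201846 = 202255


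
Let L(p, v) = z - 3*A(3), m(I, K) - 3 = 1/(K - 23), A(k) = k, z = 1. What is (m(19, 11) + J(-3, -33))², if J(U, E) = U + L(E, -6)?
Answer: 9409/144 ≈ 65.340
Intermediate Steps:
m(I, K) = 3 + 1/(-23 + K) (m(I, K) = 3 + 1/(K - 23) = 3 + 1/(-23 + K))
L(p, v) = -8 (L(p, v) = 1 - 3*3 = 1 - 9 = -8)
J(U, E) = -8 + U (J(U, E) = U - 8 = -8 + U)
(m(19, 11) + J(-3, -33))² = ((-68 + 3*11)/(-23 + 11) + (-8 - 3))² = ((-68 + 33)/(-12) - 11)² = (-1/12*(-35) - 11)² = (35/12 - 11)² = (-97/12)² = 9409/144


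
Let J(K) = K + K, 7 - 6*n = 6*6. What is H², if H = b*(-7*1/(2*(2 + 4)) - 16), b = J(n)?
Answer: 33304441/1296 ≈ 25698.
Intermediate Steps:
n = -29/6 (n = 7/6 - 6 = -29/6 ≈ -4.8333)
J(K) = 2*K
b = -29/3 (b = 2*(-29/6) = -29/3 ≈ -9.6667)
H = 5771/36 (H = -29*(-7*1/(2*(2 + 4)) - 16)/3 = -29*(-7/(2*6) - 16)/3 = -29*(-7/12 - 16)/3 = -29/3*(-199/12) = 5771/36 ≈ 160.31)
H² = (5771/36)² = 33304441/1296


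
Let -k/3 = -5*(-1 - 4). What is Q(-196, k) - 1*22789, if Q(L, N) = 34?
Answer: -22755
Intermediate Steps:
k = -75 (k = -(-15)*(-1 - 4) = -(-15)*(-5) = -3*25 = -75)
Q(-196, k) - 1*22789 = 34 - 1*22789 = 34 - 22789 = -22755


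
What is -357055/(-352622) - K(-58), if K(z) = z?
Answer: 20809131/352622 ≈ 59.013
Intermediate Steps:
-357055/(-352622) - K(-58) = -357055/(-352622) - 1*(-58) = -357055*(-1/352622) + 58 = 357055/352622 + 58 = 20809131/352622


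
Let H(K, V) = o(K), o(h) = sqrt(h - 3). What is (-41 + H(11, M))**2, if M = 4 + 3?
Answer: 1689 - 164*sqrt(2) ≈ 1457.1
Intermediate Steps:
M = 7
o(h) = sqrt(-3 + h)
H(K, V) = sqrt(-3 + K)
(-41 + H(11, M))**2 = (-41 + sqrt(-3 + 11))**2 = (-41 + sqrt(8))**2 = (-41 + 2*sqrt(2))**2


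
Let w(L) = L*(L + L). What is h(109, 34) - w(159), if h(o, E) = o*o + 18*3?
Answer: -38627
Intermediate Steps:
h(o, E) = 54 + o² (h(o, E) = o² + 54 = 54 + o²)
w(L) = 2*L² (w(L) = L*(2*L) = 2*L²)
h(109, 34) - w(159) = (54 + 109²) - 2*159² = (54 + 11881) - 2*25281 = 11935 - 1*50562 = 11935 - 50562 = -38627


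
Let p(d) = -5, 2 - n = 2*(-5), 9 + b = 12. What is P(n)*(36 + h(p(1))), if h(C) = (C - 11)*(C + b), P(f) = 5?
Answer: 340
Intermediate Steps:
b = 3 (b = -9 + 12 = 3)
n = 12 (n = 2 - 2*(-5) = 2 - 1*(-10) = 2 + 10 = 12)
h(C) = (-11 + C)*(3 + C) (h(C) = (C - 11)*(C + 3) = (-11 + C)*(3 + C))
P(n)*(36 + h(p(1))) = 5*(36 + (-33 + (-5)² - 8*(-5))) = 5*(36 + (-33 + 25 + 40)) = 5*(36 + 32) = 5*68 = 340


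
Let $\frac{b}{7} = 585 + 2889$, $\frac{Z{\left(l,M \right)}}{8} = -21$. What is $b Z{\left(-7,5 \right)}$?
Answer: $-4085424$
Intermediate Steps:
$Z{\left(l,M \right)} = -168$ ($Z{\left(l,M \right)} = 8 \left(-21\right) = -168$)
$b = 24318$ ($b = 7 \left(585 + 2889\right) = 7 \cdot 3474 = 24318$)
$b Z{\left(-7,5 \right)} = 24318 \left(-168\right) = -4085424$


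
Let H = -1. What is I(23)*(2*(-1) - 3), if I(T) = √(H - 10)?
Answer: -5*I*√11 ≈ -16.583*I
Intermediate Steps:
I(T) = I*√11 (I(T) = √(-1 - 10) = √(-11) = I*√11)
I(23)*(2*(-1) - 3) = (I*√11)*(2*(-1) - 3) = (I*√11)*(-2 - 3) = (I*√11)*(-5) = -5*I*√11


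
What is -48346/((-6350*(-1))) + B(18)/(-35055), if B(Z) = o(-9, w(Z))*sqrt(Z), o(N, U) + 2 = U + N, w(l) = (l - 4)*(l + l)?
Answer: -24173/3175 - 493*sqrt(2)/11685 ≈ -7.6732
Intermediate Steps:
w(l) = 2*l*(-4 + l) (w(l) = (-4 + l)*(2*l) = 2*l*(-4 + l))
o(N, U) = -2 + N + U (o(N, U) = -2 + (U + N) = -2 + (N + U) = -2 + N + U)
B(Z) = sqrt(Z)*(-11 + 2*Z*(-4 + Z)) (B(Z) = (-2 - 9 + 2*Z*(-4 + Z))*sqrt(Z) = (-11 + 2*Z*(-4 + Z))*sqrt(Z) = sqrt(Z)*(-11 + 2*Z*(-4 + Z)))
-48346/((-6350*(-1))) + B(18)/(-35055) = -48346/((-6350*(-1))) + (sqrt(18)*(-11 + 2*18*(-4 + 18)))/(-35055) = -48346/6350 + ((3*sqrt(2))*(-11 + 2*18*14))*(-1/35055) = -48346*1/6350 + ((3*sqrt(2))*(-11 + 504))*(-1/35055) = -24173/3175 + ((3*sqrt(2))*493)*(-1/35055) = -24173/3175 + (1479*sqrt(2))*(-1/35055) = -24173/3175 - 493*sqrt(2)/11685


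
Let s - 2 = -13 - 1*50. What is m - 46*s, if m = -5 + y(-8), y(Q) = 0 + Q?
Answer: 2793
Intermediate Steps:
y(Q) = Q
m = -13 (m = -5 - 8 = -13)
s = -61 (s = 2 + (-13 - 1*50) = 2 + (-13 - 50) = 2 - 63 = -61)
m - 46*s = -13 - 46*(-61) = -13 + 2806 = 2793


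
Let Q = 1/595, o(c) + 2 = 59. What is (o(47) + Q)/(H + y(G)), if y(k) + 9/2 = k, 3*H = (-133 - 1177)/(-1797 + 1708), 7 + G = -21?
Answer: -18111144/8767325 ≈ -2.0658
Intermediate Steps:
G = -28 (G = -7 - 21 = -28)
o(c) = 57 (o(c) = -2 + 59 = 57)
H = 1310/267 (H = ((-133 - 1177)/(-1797 + 1708))/3 = (-1310/(-89))/3 = (-1310*(-1/89))/3 = (⅓)*(1310/89) = 1310/267 ≈ 4.9064)
y(k) = -9/2 + k
Q = 1/595 ≈ 0.0016807
(o(47) + Q)/(H + y(G)) = (57 + 1/595)/(1310/267 + (-9/2 - 28)) = 33916/(595*(1310/267 - 65/2)) = 33916/(595*(-14735/534)) = (33916/595)*(-534/14735) = -18111144/8767325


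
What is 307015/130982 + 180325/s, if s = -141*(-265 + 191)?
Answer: 6705680915/341666547 ≈ 19.626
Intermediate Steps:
s = 10434 (s = -141*(-74) = 10434)
307015/130982 + 180325/s = 307015/130982 + 180325/10434 = 6705680915/341666547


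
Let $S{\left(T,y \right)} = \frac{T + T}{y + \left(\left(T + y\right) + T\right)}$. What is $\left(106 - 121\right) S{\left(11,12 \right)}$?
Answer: $- \frac{165}{23} \approx -7.1739$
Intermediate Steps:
$S{\left(T,y \right)} = \frac{2 T}{2 T + 2 y}$ ($S{\left(T,y \right)} = \frac{2 T}{y + \left(y + 2 T\right)} = \frac{2 T}{2 T + 2 y}$)
$\left(106 - 121\right) S{\left(11,12 \right)} = \left(106 - 121\right) \frac{11}{11 + 12} = - 15 \cdot \frac{11}{23} = - 15 \cdot 11 \cdot \frac{1}{23} = \left(-15\right) \frac{11}{23} = - \frac{165}{23}$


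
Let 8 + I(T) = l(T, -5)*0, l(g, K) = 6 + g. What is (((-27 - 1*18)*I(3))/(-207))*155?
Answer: -6200/23 ≈ -269.57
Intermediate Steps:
I(T) = -8 (I(T) = -8 + (6 + T)*0 = -8 + 0 = -8)
(((-27 - 1*18)*I(3))/(-207))*155 = (((-27 - 1*18)*(-8))/(-207))*155 = (((-27 - 18)*(-8))*(-1/207))*155 = (-45*(-8)*(-1/207))*155 = (360*(-1/207))*155 = -40/23*155 = -6200/23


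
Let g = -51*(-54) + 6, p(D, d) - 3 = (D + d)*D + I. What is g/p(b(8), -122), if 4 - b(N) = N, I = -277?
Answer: 12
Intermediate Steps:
b(N) = 4 - N
p(D, d) = -274 + D*(D + d) (p(D, d) = 3 + ((D + d)*D - 277) = 3 + (D*(D + d) - 277) = 3 + (-277 + D*(D + d)) = -274 + D*(D + d))
g = 2760 (g = 2754 + 6 = 2760)
g/p(b(8), -122) = 2760/(-274 + (4 - 1*8)² + (4 - 1*8)*(-122)) = 2760/(-274 + (4 - 8)² + (4 - 8)*(-122)) = 2760/(-274 + (-4)² - 4*(-122)) = 2760/(-274 + 16 + 488) = 2760/230 = 2760*(1/230) = 12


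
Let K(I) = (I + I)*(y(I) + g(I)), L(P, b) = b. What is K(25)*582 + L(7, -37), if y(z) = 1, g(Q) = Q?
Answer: 756563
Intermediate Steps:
K(I) = 2*I*(1 + I) (K(I) = (I + I)*(1 + I) = (2*I)*(1 + I) = 2*I*(1 + I))
K(25)*582 + L(7, -37) = (2*25*(1 + 25))*582 - 37 = (2*25*26)*582 - 37 = 1300*582 - 37 = 756600 - 37 = 756563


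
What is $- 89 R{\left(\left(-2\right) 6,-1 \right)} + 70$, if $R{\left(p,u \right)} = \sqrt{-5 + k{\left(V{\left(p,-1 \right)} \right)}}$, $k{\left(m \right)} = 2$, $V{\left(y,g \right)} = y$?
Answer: $70 - 89 i \sqrt{3} \approx 70.0 - 154.15 i$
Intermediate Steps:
$R{\left(p,u \right)} = i \sqrt{3}$ ($R{\left(p,u \right)} = \sqrt{-5 + 2} = \sqrt{-3} = i \sqrt{3}$)
$- 89 R{\left(\left(-2\right) 6,-1 \right)} + 70 = - 89 i \sqrt{3} + 70 = 70 - 89 i \sqrt{3}$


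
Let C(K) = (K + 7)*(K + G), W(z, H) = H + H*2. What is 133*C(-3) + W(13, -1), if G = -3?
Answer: -3195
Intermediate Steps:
W(z, H) = 3*H (W(z, H) = H + 2*H = 3*H)
C(K) = (-3 + K)*(7 + K) (C(K) = (K + 7)*(K - 3) = (7 + K)*(-3 + K) = (-3 + K)*(7 + K))
133*C(-3) + W(13, -1) = 133*(-21 + (-3)**2 + 4*(-3)) + 3*(-1) = 133*(-21 + 9 - 12) - 3 = 133*(-24) - 3 = -3192 - 3 = -3195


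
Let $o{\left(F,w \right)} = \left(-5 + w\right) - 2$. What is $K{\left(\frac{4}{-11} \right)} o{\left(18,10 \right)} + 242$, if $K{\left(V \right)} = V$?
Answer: $\frac{2650}{11} \approx 240.91$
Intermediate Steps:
$o{\left(F,w \right)} = -7 + w$
$K{\left(\frac{4}{-11} \right)} o{\left(18,10 \right)} + 242 = \frac{4}{-11} \left(-7 + 10\right) + 242 = 4 \left(- \frac{1}{11}\right) 3 + 242 = \left(- \frac{4}{11}\right) 3 + 242 = - \frac{12}{11} + 242 = \frac{2650}{11}$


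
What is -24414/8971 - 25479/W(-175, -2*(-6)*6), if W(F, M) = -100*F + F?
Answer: -72393851/17269175 ≈ -4.1921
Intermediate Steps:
W(F, M) = -99*F
-24414/8971 - 25479/W(-175, -2*(-6)*6) = -24414/8971 - 25479/((-99*(-175))) = -24414*1/8971 - 25479/17325 = -24414/8971 - 25479*1/17325 = -24414/8971 - 2831/1925 = -72393851/17269175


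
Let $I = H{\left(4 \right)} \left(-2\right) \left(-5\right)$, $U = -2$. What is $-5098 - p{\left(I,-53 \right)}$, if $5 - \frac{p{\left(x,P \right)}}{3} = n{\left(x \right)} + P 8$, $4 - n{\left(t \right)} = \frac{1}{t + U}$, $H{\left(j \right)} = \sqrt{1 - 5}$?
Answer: $- \frac{1287343}{202} + \frac{15 i}{101} \approx -6373.0 + 0.14851 i$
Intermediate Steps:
$H{\left(j \right)} = 2 i$ ($H{\left(j \right)} = \sqrt{-4} = 2 i$)
$n{\left(t \right)} = 4 - \frac{1}{-2 + t}$ ($n{\left(t \right)} = 4 - \frac{1}{t - 2} = 4 - \frac{1}{-2 + t}$)
$I = 20 i$ ($I = 2 i \left(-2\right) \left(-5\right) = - 4 i \left(-5\right) = 20 i \approx 20.0 i$)
$p{\left(x,P \right)} = 15 - 24 P - \frac{3 \left(-9 + 4 x\right)}{-2 + x}$ ($p{\left(x,P \right)} = 15 - 3 \left(\frac{-9 + 4 x}{-2 + x} + P 8\right) = 15 - 3 \left(\frac{-9 + 4 x}{-2 + x} + 8 P\right) = 15 - 3 \left(8 P + \frac{-9 + 4 x}{-2 + x}\right) = 15 - \left(24 P + \frac{3 \left(-9 + 4 x\right)}{-2 + x}\right) = 15 - 24 P - \frac{3 \left(-9 + 4 x\right)}{-2 + x}$)
$-5098 - p{\left(I,-53 \right)} = -5098 - \frac{3 \left(-1 + 20 i + 16 \left(-53\right) - - 424 \cdot 20 i\right)}{-2 + 20 i} = -5098 - 3 \frac{-2 - 20 i}{404} \left(-1 + 20 i - 848 + 8480 i\right) = -5098 - 3 \frac{-2 - 20 i}{404} \left(-849 + 8500 i\right) = -5098 - \frac{3 \left(-849 + 8500 i\right) \left(-2 - 20 i\right)}{404}$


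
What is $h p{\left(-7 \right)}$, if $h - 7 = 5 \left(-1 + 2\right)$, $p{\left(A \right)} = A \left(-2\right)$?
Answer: $168$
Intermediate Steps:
$p{\left(A \right)} = - 2 A$
$h = 12$ ($h = 7 + 5 \left(-1 + 2\right) = 7 + 5 \cdot 1 = 7 + 5 = 12$)
$h p{\left(-7 \right)} = 12 \left(\left(-2\right) \left(-7\right)\right) = 12 \cdot 14 = 168$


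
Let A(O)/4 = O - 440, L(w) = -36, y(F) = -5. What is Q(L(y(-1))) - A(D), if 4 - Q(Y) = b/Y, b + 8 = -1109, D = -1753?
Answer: 314819/36 ≈ 8745.0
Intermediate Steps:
A(O) = -1760 + 4*O (A(O) = 4*(O - 440) = 4*(-440 + O) = -1760 + 4*O)
b = -1117 (b = -8 - 1109 = -1117)
Q(Y) = 4 + 1117/Y (Q(Y) = 4 - (-1117)/Y = 4 + 1117/Y)
Q(L(y(-1))) - A(D) = (4 + 1117/(-36)) - (-1760 + 4*(-1753)) = (4 + 1117*(-1/36)) - (-1760 - 7012) = (4 - 1117/36) - 1*(-8772) = -973/36 + 8772 = 314819/36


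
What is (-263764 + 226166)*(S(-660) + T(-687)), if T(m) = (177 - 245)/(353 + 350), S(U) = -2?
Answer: 55419452/703 ≈ 78833.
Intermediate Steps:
T(m) = -68/703
(-263764 + 226166)*(S(-660) + T(-687)) = (-263764 + 226166)*(-2 - 68/703) = -37598*(-1474/703) = 55419452/703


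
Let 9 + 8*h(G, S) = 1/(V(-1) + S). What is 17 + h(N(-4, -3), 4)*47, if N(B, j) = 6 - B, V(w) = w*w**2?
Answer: -407/12 ≈ -33.917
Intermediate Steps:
V(w) = w**3
h(G, S) = -9/8 + 1/(8*(-1 + S)) (h(G, S) = -9/8 + 1/(8*((-1)**3 + S)) = -9/8 + 1/(8*(-1 + S)))
17 + h(N(-4, -3), 4)*47 = 17 + ((10 - 9*4)/(8*(-1 + 4)))*47 = 17 + ((1/8)*(10 - 36)/3)*47 = 17 + ((1/8)*(1/3)*(-26))*47 = 17 - 13/12*47 = 17 - 611/12 = -407/12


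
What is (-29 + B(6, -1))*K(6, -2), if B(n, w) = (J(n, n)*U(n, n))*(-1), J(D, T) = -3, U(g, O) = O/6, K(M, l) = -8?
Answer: 208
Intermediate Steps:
U(g, O) = O/6 (U(g, O) = O*(1/6) = O/6)
B(n, w) = n/2 (B(n, w) = -n/2*(-1) = n/2)
(-29 + B(6, -1))*K(6, -2) = (-29 + (1/2)*6)*(-8) = (-29 + 3)*(-8) = -26*(-8) = 208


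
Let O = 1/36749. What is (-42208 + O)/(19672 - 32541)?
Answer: 1551101791/472922881 ≈ 3.2798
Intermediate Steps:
O = 1/36749 ≈ 2.7212e-5
(-42208 + O)/(19672 - 32541) = (-42208 + 1/36749)/(19672 - 32541) = -1551101791/36749/(-12869) = -1551101791/36749*(-1/12869) = 1551101791/472922881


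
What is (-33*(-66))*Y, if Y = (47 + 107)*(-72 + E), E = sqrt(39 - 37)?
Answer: -24149664 + 335412*sqrt(2) ≈ -2.3675e+7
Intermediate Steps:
E = sqrt(2) ≈ 1.4142
Y = -11088 + 154*sqrt(2) (Y = (47 + 107)*(-72 + sqrt(2)) = 154*(-72 + sqrt(2)) = -11088 + 154*sqrt(2) ≈ -10870.)
(-33*(-66))*Y = (-33*(-66))*(-11088 + 154*sqrt(2)) = 2178*(-11088 + 154*sqrt(2)) = -24149664 + 335412*sqrt(2)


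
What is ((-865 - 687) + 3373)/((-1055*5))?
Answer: -1821/5275 ≈ -0.34521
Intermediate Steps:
((-865 - 687) + 3373)/((-1055*5)) = (-1552 + 3373)/(-5275) = 1821*(-1/5275) = -1821/5275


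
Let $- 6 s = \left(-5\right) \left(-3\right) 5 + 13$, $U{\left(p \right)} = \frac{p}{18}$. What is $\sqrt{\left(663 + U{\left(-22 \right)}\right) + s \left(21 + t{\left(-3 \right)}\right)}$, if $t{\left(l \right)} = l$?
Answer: $\frac{2 \sqrt{895}}{3} \approx 19.944$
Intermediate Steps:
$U{\left(p \right)} = \frac{p}{18}$ ($U{\left(p \right)} = p \frac{1}{18} = \frac{p}{18}$)
$s = - \frac{44}{3}$ ($s = - \frac{\left(-5\right) \left(-3\right) 5 + 13}{6} = - \frac{15 \cdot 5 + 13}{6} = - \frac{75 + 13}{6} = \left(- \frac{1}{6}\right) 88 = - \frac{44}{3} \approx -14.667$)
$\sqrt{\left(663 + U{\left(-22 \right)}\right) + s \left(21 + t{\left(-3 \right)}\right)} = \sqrt{\left(663 + \frac{1}{18} \left(-22\right)\right) - \frac{44 \left(21 - 3\right)}{3}} = \sqrt{\left(663 - \frac{11}{9}\right) - 264} = \sqrt{\frac{5956}{9} - 264} = \sqrt{\frac{3580}{9}} = \frac{2 \sqrt{895}}{3}$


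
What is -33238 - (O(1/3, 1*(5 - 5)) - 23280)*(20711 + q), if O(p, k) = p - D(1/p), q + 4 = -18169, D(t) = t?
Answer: 59058170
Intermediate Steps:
q = -18173 (q = -4 - 18169 = -18173)
O(p, k) = p - 1/p
-33238 - (O(1/3, 1*(5 - 5)) - 23280)*(20711 + q) = -33238 - ((1/3 - 1/(1/3)) - 23280)*(20711 - 18173) = -33238 - ((1/3 - 1/1/3) - 23280)*2538 = -33238 - ((1/3 - 1*3) - 23280)*2538 = -33238 - ((1/3 - 3) - 23280)*2538 = -33238 - (-8/3 - 23280)*2538 = -33238 - (-69848)*2538/3 = -33238 - 1*(-59091408) = -33238 + 59091408 = 59058170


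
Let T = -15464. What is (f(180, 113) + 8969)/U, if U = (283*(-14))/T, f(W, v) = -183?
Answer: 67933352/1981 ≈ 34292.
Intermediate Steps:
U = 1981/7732 (U = (283*(-14))/(-15464) = -3962*(-1/15464) = 1981/7732 ≈ 0.25621)
(f(180, 113) + 8969)/U = (-183 + 8969)/(1981/7732) = 8786*(7732/1981) = 67933352/1981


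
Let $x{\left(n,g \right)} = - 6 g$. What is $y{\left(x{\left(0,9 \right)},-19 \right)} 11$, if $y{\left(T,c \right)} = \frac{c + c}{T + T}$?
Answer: $\frac{209}{54} \approx 3.8704$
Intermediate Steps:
$y{\left(T,c \right)} = \frac{c}{T}$ ($y{\left(T,c \right)} = \frac{2 c}{2 T} = 2 c \frac{1}{2 T} = \frac{c}{T}$)
$y{\left(x{\left(0,9 \right)},-19 \right)} 11 = - \frac{19}{\left(-6\right) 9} \cdot 11 = - \frac{19}{-54} \cdot 11 = \left(-19\right) \left(- \frac{1}{54}\right) 11 = \frac{19}{54} \cdot 11 = \frac{209}{54}$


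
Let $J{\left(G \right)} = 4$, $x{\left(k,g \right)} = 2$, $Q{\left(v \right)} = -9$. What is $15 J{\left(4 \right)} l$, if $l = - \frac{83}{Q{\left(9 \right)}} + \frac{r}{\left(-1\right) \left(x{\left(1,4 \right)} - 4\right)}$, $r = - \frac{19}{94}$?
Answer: $\frac{77165}{141} \approx 547.27$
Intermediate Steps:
$r = - \frac{19}{94}$ ($r = \left(-19\right) \frac{1}{94} = - \frac{19}{94} \approx -0.20213$)
$l = \frac{15433}{1692}$ ($l = - \frac{83}{-9} - \frac{19}{94 \left(- (2 - 4)\right)} = \left(-83\right) \left(- \frac{1}{9}\right) - \frac{19}{94 \left(\left(-1\right) \left(-2\right)\right)} = \frac{83}{9} - \frac{19}{94 \cdot 2} = \frac{83}{9} - \frac{19}{188} = \frac{15433}{1692} \approx 9.1212$)
$15 J{\left(4 \right)} l = 15 \cdot 4 \cdot \frac{15433}{1692} = 60 \cdot \frac{15433}{1692} = \frac{77165}{141}$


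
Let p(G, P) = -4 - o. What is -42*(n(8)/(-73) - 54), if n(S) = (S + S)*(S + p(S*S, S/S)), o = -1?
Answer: 168924/73 ≈ 2314.0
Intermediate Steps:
p(G, P) = -3 (p(G, P) = -4 - 1*(-1) = -4 + 1 = -3)
n(S) = 2*S*(-3 + S) (n(S) = (S + S)*(S - 3) = (2*S)*(-3 + S) = 2*S*(-3 + S))
-42*(n(8)/(-73) - 54) = -42*((2*8*(-3 + 8))/(-73) - 54) = -42*((2*8*5)*(-1/73) - 54) = -42*(80*(-1/73) - 54) = -42*(-80/73 - 54) = -42*(-4022/73) = 168924/73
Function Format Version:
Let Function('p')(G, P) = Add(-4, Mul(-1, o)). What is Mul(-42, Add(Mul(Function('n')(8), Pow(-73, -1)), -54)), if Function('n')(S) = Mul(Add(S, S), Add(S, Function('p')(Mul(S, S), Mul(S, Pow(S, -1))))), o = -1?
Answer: Rational(168924, 73) ≈ 2314.0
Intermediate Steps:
Function('p')(G, P) = -3 (Function('p')(G, P) = Add(-4, Mul(-1, -1)) = Add(-4, 1) = -3)
Function('n')(S) = Mul(2, S, Add(-3, S)) (Function('n')(S) = Mul(Add(S, S), Add(S, -3)) = Mul(Mul(2, S), Add(-3, S)) = Mul(2, S, Add(-3, S)))
Mul(-42, Add(Mul(Function('n')(8), Pow(-73, -1)), -54)) = Mul(-42, Add(Mul(Mul(2, 8, Add(-3, 8)), Pow(-73, -1)), -54)) = Mul(-42, Add(Mul(Mul(2, 8, 5), Rational(-1, 73)), -54)) = Mul(-42, Add(Mul(80, Rational(-1, 73)), -54)) = Mul(-42, Add(Rational(-80, 73), -54)) = Mul(-42, Rational(-4022, 73)) = Rational(168924, 73)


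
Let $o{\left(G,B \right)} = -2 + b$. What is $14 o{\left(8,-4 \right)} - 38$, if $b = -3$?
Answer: $-108$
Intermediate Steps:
$o{\left(G,B \right)} = -5$ ($o{\left(G,B \right)} = -2 - 3 = -5$)
$14 o{\left(8,-4 \right)} - 38 = 14 \left(-5\right) - 38 = -70 - 38 = -108$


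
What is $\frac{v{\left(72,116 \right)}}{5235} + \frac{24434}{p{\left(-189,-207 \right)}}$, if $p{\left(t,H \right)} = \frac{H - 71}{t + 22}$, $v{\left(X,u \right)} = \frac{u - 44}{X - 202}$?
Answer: $\frac{231414106907}{15766075} \approx 14678.0$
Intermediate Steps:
$v{\left(X,u \right)} = \frac{-44 + u}{-202 + X}$
$p{\left(t,H \right)} = \frac{-71 + H}{22 + t}$
$\frac{v{\left(72,116 \right)}}{5235} + \frac{24434}{p{\left(-189,-207 \right)}} = \frac{\frac{1}{-202 + 72} \left(-44 + 116\right)}{5235} + \frac{24434}{\frac{1}{22 - 189} \left(-71 - 207\right)} = \frac{1}{-130} \cdot 72 \cdot \frac{1}{5235} + \frac{24434}{\frac{1}{-167} \left(-278\right)} = \left(- \frac{1}{130}\right) 72 \cdot \frac{1}{5235} + \frac{24434}{\left(- \frac{1}{167}\right) \left(-278\right)} = \left(- \frac{36}{65}\right) \frac{1}{5235} + \frac{24434}{\frac{278}{167}} = - \frac{12}{113425} + 24434 \cdot \frac{167}{278} = - \frac{12}{113425} + \frac{2040239}{139} = \frac{231414106907}{15766075}$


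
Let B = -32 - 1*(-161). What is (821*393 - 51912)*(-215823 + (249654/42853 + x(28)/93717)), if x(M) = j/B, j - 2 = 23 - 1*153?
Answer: -10090393309123083114863/172690347843 ≈ -5.8431e+10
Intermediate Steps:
j = -128 (j = 2 + (23 - 1*153) = 2 + (23 - 153) = 2 - 130 = -128)
B = 129 (B = -32 + 161 = 129)
x(M) = -128/129
(821*393 - 51912)*(-215823 + (249654/42853 + x(28)/93717)) = (821*393 - 51912)*(-215823 + (249654/42853 - 128/129/93717)) = (322653 - 51912)*(-215823 + (249654*(1/42853) - 128/129*1/93717)) = 270741*(-215823 + (249654/42853 - 128/12089493)) = 270741*(-215823 + 3018184800238/518071043529) = 270741*(-111808628642759129/518071043529) = -10090393309123083114863/172690347843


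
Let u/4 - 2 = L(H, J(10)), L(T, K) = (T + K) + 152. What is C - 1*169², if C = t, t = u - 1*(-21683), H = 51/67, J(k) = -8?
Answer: -421494/67 ≈ -6291.0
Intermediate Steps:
H = 51/67 (H = 51*(1/67) = 51/67 ≈ 0.76119)
L(T, K) = 152 + K + T (L(T, K) = (K + T) + 152 = 152 + K + T)
u = 39332/67 (u = 8 + 4*(152 - 8 + 51/67) = 8 + 4*(9699/67) = 8 + 38796/67 = 39332/67 ≈ 587.04)
t = 1492093/67 (t = 39332/67 - 1*(-21683) = 39332/67 + 21683 = 1492093/67 ≈ 22270.)
C = 1492093/67 ≈ 22270.
C - 1*169² = 1492093/67 - 1*169² = 1492093/67 - 1*28561 = 1492093/67 - 28561 = -421494/67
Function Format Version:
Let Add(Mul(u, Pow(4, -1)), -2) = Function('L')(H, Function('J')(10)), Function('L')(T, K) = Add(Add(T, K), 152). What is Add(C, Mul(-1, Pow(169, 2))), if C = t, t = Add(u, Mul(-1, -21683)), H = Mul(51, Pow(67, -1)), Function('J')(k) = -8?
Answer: Rational(-421494, 67) ≈ -6291.0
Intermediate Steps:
H = Rational(51, 67) (H = Mul(51, Rational(1, 67)) = Rational(51, 67) ≈ 0.76119)
Function('L')(T, K) = Add(152, K, T) (Function('L')(T, K) = Add(Add(K, T), 152) = Add(152, K, T))
u = Rational(39332, 67) (u = Add(8, Mul(4, Add(152, -8, Rational(51, 67)))) = Add(8, Mul(4, Rational(9699, 67))) = Add(8, Rational(38796, 67)) = Rational(39332, 67) ≈ 587.04)
t = Rational(1492093, 67) (t = Add(Rational(39332, 67), Mul(-1, -21683)) = Add(Rational(39332, 67), 21683) = Rational(1492093, 67) ≈ 22270.)
C = Rational(1492093, 67) ≈ 22270.
Add(C, Mul(-1, Pow(169, 2))) = Add(Rational(1492093, 67), Mul(-1, Pow(169, 2))) = Add(Rational(1492093, 67), Mul(-1, 28561)) = Add(Rational(1492093, 67), -28561) = Rational(-421494, 67)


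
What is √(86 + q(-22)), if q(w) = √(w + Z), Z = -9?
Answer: √(86 + I*√31) ≈ 9.2785 + 0.30004*I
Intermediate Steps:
q(w) = √(-9 + w) (q(w) = √(w - 9) = √(-9 + w))
√(86 + q(-22)) = √(86 + √(-9 - 22)) = √(86 + √(-31)) = √(86 + I*√31)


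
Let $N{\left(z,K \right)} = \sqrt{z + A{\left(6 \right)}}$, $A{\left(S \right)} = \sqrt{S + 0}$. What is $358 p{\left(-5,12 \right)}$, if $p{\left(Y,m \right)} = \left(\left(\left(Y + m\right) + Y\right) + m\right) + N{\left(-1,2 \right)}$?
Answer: $5012 + 358 \sqrt{-1 + \sqrt{6}} \approx 5443.0$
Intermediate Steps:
$A{\left(S \right)} = \sqrt{S}$
$N{\left(z,K \right)} = \sqrt{z + \sqrt{6}}$
$p{\left(Y,m \right)} = \sqrt{-1 + \sqrt{6}} + 2 Y + 2 m$ ($p{\left(Y,m \right)} = \left(\left(\left(Y + m\right) + Y\right) + m\right) + \sqrt{-1 + \sqrt{6}} = \left(\left(m + 2 Y\right) + m\right) + \sqrt{-1 + \sqrt{6}} = \left(2 Y + 2 m\right) + \sqrt{-1 + \sqrt{6}} = \sqrt{-1 + \sqrt{6}} + 2 Y + 2 m$)
$358 p{\left(-5,12 \right)} = 358 \left(\sqrt{-1 + \sqrt{6}} + 2 \left(-5\right) + 2 \cdot 12\right) = 358 \left(\sqrt{-1 + \sqrt{6}} - 10 + 24\right) = 358 \left(14 + \sqrt{-1 + \sqrt{6}}\right) = 5012 + 358 \sqrt{-1 + \sqrt{6}}$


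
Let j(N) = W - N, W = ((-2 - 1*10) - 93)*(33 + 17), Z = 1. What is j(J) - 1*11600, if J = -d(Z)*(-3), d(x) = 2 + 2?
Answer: -16862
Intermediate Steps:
W = -5250 (W = ((-2 - 10) - 93)*50 = (-12 - 93)*50 = -105*50 = -5250)
d(x) = 4
J = 12 (J = -1*4*(-3) = -4*(-3) = 12)
j(N) = -5250 - N
j(J) - 1*11600 = (-5250 - 1*12) - 1*11600 = (-5250 - 12) - 11600 = -5262 - 11600 = -16862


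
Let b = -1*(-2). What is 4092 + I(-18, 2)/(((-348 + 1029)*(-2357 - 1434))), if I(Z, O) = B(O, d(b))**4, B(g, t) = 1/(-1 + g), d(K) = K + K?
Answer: 10564197731/2581671 ≈ 4092.0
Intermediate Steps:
b = 2
d(K) = 2*K
I(Z, O) = (-1 + O)**(-4) (I(Z, O) = (1/(-1 + O))**4 = (-1 + O)**(-4))
4092 + I(-18, 2)/(((-348 + 1029)*(-2357 - 1434))) = 4092 + 1/((-1 + 2)**4*(((-348 + 1029)*(-2357 - 1434)))) = 4092 + 1/(1**4*((681*(-3791)))) = 4092 + 1/(-2581671) = 4092 + 1*(-1/2581671) = 4092 - 1/2581671 = 10564197731/2581671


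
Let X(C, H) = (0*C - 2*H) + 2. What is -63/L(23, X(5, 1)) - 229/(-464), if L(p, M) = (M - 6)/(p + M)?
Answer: 112285/464 ≈ 241.99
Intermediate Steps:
X(C, H) = 2 - 2*H (X(C, H) = (0 - 2*H) + 2 = -2*H + 2 = 2 - 2*H)
L(p, M) = (-6 + M)/(M + p)
-63/L(23, X(5, 1)) - 229/(-464) = -63*((2 - 2*1) + 23)/(-6 + (2 - 2*1)) - 229/(-464) = -63*((2 - 2) + 23)/(-6 + (2 - 2)) - 229*(-1/464) = -63*(0 + 23)/(-6 + 0) + 229/464 = -63/(-6/23) + 229/464 = -63*(-23/6) + 229/464 = 483/2 + 229/464 = 112285/464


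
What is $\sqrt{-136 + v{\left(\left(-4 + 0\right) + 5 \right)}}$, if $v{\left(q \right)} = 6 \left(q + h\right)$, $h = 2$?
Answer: $i \sqrt{118} \approx 10.863 i$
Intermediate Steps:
$v{\left(q \right)} = 12 + 6 q$ ($v{\left(q \right)} = 6 \left(q + 2\right) = 6 \left(2 + q\right) = 12 + 6 q$)
$\sqrt{-136 + v{\left(\left(-4 + 0\right) + 5 \right)}} = \sqrt{-136 + \left(12 + 6 \left(\left(-4 + 0\right) + 5\right)\right)} = \sqrt{-136 + \left(12 + 6 \left(-4 + 5\right)\right)} = \sqrt{-136 + \left(12 + 6 \cdot 1\right)} = \sqrt{-136 + \left(12 + 6\right)} = \sqrt{-136 + 18} = \sqrt{-118} = i \sqrt{118}$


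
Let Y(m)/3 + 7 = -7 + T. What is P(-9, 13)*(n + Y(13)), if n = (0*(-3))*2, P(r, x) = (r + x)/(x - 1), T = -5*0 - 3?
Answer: -17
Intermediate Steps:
T = -3 (T = 0 - 3 = -3)
P(r, x) = (r + x)/(-1 + x)
Y(m) = -51 (Y(m) = -21 + 3*(-7 - 3) = -21 + 3*(-10) = -21 - 30 = -51)
n = 0 (n = 0*2 = 0)
P(-9, 13)*(n + Y(13)) = ((-9 + 13)/(-1 + 13))*(0 - 51) = (4/12)*(-51) = ((1/12)*4)*(-51) = (1/3)*(-51) = -17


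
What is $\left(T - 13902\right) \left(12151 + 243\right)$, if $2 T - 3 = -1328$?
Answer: $-180512413$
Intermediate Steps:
$T = - \frac{1325}{2}$ ($T = \frac{3}{2} + \frac{1}{2} \left(-1328\right) = \frac{3}{2} - 664 = - \frac{1325}{2} \approx -662.5$)
$\left(T - 13902\right) \left(12151 + 243\right) = \left(- \frac{1325}{2} - 13902\right) \left(12151 + 243\right) = \left(- \frac{29129}{2}\right) 12394 = -180512413$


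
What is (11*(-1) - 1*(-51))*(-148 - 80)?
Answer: -9120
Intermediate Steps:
(11*(-1) - 1*(-51))*(-148 - 80) = (-11 + 51)*(-228) = 40*(-228) = -9120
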